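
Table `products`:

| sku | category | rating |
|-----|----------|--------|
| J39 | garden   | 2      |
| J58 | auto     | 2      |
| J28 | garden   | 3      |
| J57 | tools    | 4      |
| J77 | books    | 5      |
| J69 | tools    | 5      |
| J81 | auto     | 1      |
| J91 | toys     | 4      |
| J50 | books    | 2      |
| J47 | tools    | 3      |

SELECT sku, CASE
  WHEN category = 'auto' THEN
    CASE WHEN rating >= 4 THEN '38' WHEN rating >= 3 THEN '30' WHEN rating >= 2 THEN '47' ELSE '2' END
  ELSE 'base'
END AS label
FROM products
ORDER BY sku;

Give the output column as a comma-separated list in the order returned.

sku=J28: category='garden' → outer ELSE → base
sku=J39: category='garden' → outer ELSE → base
sku=J47: category='tools' → outer ELSE → base
sku=J50: category='books' → outer ELSE → base
sku=J57: category='tools' → outer ELSE → base
sku=J58: category='auto' → inner[rating >= 2] → 47
sku=J69: category='tools' → outer ELSE → base
sku=J77: category='books' → outer ELSE → base
sku=J81: category='auto' → inner[ELSE] → 2
sku=J91: category='toys' → outer ELSE → base

base, base, base, base, base, 47, base, base, 2, base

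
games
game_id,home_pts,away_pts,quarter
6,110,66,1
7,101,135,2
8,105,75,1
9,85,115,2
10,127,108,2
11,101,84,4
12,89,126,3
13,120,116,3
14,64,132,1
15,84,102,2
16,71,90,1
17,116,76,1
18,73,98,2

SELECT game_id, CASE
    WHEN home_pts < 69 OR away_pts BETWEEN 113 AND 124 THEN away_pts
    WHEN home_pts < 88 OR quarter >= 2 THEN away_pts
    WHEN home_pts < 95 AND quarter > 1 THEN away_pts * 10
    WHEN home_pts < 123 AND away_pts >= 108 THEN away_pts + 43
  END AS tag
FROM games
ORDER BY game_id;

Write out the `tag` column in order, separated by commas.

game_id=6: (no match → NULL) → NULL
game_id=7: home_pts < 88 OR quarter >= 2 → 135
game_id=8: (no match → NULL) → NULL
game_id=9: home_pts < 69 OR away_pts BETWEEN 113 AND 124 → 115
game_id=10: home_pts < 88 OR quarter >= 2 → 108
game_id=11: home_pts < 88 OR quarter >= 2 → 84
game_id=12: home_pts < 88 OR quarter >= 2 → 126
game_id=13: home_pts < 69 OR away_pts BETWEEN 113 AND 124 → 116
game_id=14: home_pts < 69 OR away_pts BETWEEN 113 AND 124 → 132
game_id=15: home_pts < 88 OR quarter >= 2 → 102
game_id=16: home_pts < 88 OR quarter >= 2 → 90
game_id=17: (no match → NULL) → NULL
game_id=18: home_pts < 88 OR quarter >= 2 → 98

NULL, 135, NULL, 115, 108, 84, 126, 116, 132, 102, 90, NULL, 98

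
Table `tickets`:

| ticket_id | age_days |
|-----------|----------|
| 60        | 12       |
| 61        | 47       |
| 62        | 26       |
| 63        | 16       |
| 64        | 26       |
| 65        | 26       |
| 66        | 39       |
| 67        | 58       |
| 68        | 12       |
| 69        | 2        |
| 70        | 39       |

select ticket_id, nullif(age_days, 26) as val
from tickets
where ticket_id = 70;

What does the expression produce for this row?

39

ticket_id = 70: age_days=39.
age_days=39 vs 26: differ → 39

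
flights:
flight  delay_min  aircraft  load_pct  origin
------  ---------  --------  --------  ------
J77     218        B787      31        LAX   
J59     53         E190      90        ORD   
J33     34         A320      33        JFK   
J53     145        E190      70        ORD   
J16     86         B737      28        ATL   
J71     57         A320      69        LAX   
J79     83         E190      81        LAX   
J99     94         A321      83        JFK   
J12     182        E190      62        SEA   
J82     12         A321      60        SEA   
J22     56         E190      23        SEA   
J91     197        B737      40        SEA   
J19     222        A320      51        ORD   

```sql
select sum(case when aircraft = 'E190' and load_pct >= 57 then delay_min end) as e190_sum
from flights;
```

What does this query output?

flight=J77: ✗
flight=J59: ✓ → 53
flight=J33: ✗
flight=J53: ✓ → 145
flight=J16: ✗
flight=J71: ✗
flight=J79: ✓ → 83
flight=J99: ✗
flight=J12: ✓ → 182
flight=J82: ✗
flight=J22: ✗
flight=J91: ✗
flight=J19: ✗
e190_sum = 53 + 145 + 83 + 182 = 463

463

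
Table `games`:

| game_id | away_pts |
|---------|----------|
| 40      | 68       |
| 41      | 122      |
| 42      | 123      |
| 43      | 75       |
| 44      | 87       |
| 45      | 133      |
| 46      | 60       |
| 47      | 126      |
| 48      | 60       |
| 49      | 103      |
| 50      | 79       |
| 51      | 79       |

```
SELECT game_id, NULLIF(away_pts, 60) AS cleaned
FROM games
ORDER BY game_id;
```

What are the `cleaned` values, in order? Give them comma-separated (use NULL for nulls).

68, 122, 123, 75, 87, 133, NULL, 126, NULL, 103, 79, 79

game_id=40: away_pts=68 vs 60: differ → 68
game_id=41: away_pts=122 vs 60: differ → 122
game_id=42: away_pts=123 vs 60: differ → 123
game_id=43: away_pts=75 vs 60: differ → 75
game_id=44: away_pts=87 vs 60: differ → 87
game_id=45: away_pts=133 vs 60: differ → 133
game_id=46: away_pts=60 vs 60: equal → NULL
game_id=47: away_pts=126 vs 60: differ → 126
game_id=48: away_pts=60 vs 60: equal → NULL
game_id=49: away_pts=103 vs 60: differ → 103
game_id=50: away_pts=79 vs 60: differ → 79
game_id=51: away_pts=79 vs 60: differ → 79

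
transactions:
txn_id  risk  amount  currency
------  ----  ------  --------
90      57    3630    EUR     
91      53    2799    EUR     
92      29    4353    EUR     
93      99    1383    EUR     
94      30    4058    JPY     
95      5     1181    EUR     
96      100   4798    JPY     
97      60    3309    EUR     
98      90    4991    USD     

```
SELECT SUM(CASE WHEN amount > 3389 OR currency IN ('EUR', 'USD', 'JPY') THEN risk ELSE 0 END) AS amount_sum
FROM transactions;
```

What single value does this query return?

txn_id=90: ✓ → 57
txn_id=91: ✓ → 53
txn_id=92: ✓ → 29
txn_id=93: ✓ → 99
txn_id=94: ✓ → 30
txn_id=95: ✓ → 5
txn_id=96: ✓ → 100
txn_id=97: ✓ → 60
txn_id=98: ✓ → 90
amount_sum = 57 + 53 + 29 + 99 + 30 + 5 + 100 + 60 + 90 = 523

523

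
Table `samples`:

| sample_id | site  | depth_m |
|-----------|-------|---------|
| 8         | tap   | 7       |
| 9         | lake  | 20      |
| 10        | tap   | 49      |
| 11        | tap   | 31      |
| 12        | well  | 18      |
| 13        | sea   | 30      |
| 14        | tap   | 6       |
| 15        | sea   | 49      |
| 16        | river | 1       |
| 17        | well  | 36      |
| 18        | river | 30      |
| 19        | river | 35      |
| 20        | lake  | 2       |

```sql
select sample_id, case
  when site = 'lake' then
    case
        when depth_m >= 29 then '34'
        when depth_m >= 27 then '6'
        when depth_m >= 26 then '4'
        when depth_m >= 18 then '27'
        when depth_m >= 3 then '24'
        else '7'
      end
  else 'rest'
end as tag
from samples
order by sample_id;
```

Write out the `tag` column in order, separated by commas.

sample_id=8: site='tap' → outer ELSE → rest
sample_id=9: site='lake' → inner[depth_m >= 18] → 27
sample_id=10: site='tap' → outer ELSE → rest
sample_id=11: site='tap' → outer ELSE → rest
sample_id=12: site='well' → outer ELSE → rest
sample_id=13: site='sea' → outer ELSE → rest
sample_id=14: site='tap' → outer ELSE → rest
sample_id=15: site='sea' → outer ELSE → rest
sample_id=16: site='river' → outer ELSE → rest
sample_id=17: site='well' → outer ELSE → rest
sample_id=18: site='river' → outer ELSE → rest
sample_id=19: site='river' → outer ELSE → rest
sample_id=20: site='lake' → inner[ELSE] → 7

rest, 27, rest, rest, rest, rest, rest, rest, rest, rest, rest, rest, 7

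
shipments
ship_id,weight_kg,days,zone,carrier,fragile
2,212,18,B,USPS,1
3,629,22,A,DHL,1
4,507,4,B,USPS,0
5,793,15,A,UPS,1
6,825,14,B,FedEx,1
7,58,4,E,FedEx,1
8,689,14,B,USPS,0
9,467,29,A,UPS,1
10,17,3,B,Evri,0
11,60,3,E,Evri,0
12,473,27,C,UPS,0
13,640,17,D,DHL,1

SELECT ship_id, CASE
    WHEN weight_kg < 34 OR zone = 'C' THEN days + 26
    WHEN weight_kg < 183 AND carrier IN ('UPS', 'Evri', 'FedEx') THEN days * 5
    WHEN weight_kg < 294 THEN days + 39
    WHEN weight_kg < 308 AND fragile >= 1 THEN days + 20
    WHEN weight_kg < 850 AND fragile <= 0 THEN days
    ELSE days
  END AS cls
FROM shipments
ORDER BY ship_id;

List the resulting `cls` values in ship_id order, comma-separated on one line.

ship_id=2: weight_kg < 294 → 57
ship_id=3: ELSE → 22
ship_id=4: weight_kg < 850 AND fragile <= 0 → 4
ship_id=5: ELSE → 15
ship_id=6: ELSE → 14
ship_id=7: weight_kg < 183 AND carrier IN ('UPS', 'Evri', 'FedEx') → 20
ship_id=8: weight_kg < 850 AND fragile <= 0 → 14
ship_id=9: ELSE → 29
ship_id=10: weight_kg < 34 OR zone = 'C' → 29
ship_id=11: weight_kg < 183 AND carrier IN ('UPS', 'Evri', 'FedEx') → 15
ship_id=12: weight_kg < 34 OR zone = 'C' → 53
ship_id=13: ELSE → 17

57, 22, 4, 15, 14, 20, 14, 29, 29, 15, 53, 17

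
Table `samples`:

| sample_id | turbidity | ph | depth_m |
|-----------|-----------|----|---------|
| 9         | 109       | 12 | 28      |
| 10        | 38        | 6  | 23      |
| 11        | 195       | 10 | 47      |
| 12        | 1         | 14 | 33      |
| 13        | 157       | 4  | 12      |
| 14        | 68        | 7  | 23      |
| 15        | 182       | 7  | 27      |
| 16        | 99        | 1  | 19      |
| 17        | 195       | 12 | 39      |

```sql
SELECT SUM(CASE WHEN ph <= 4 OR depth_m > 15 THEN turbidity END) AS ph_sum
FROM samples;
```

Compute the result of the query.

1044

sample_id=9: ✓ → 109
sample_id=10: ✓ → 38
sample_id=11: ✓ → 195
sample_id=12: ✓ → 1
sample_id=13: ✓ → 157
sample_id=14: ✓ → 68
sample_id=15: ✓ → 182
sample_id=16: ✓ → 99
sample_id=17: ✓ → 195
ph_sum = 109 + 38 + 195 + 1 + 157 + 68 + 182 + 99 + 195 = 1044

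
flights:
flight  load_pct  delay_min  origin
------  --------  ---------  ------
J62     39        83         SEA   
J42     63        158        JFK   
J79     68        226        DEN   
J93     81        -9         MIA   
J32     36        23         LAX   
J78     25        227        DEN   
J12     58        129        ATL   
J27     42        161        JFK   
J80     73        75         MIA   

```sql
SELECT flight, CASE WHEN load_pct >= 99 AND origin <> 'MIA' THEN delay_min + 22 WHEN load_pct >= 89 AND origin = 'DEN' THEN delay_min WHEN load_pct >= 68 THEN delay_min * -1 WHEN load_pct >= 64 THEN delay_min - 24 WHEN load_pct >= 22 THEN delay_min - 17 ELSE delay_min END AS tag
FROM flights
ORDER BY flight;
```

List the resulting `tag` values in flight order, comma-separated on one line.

112, 144, 6, 141, 66, 210, -226, -75, 9

flight=J12: load_pct >= 22 → 112
flight=J27: load_pct >= 22 → 144
flight=J32: load_pct >= 22 → 6
flight=J42: load_pct >= 22 → 141
flight=J62: load_pct >= 22 → 66
flight=J78: load_pct >= 22 → 210
flight=J79: load_pct >= 68 → -226
flight=J80: load_pct >= 68 → -75
flight=J93: load_pct >= 68 → 9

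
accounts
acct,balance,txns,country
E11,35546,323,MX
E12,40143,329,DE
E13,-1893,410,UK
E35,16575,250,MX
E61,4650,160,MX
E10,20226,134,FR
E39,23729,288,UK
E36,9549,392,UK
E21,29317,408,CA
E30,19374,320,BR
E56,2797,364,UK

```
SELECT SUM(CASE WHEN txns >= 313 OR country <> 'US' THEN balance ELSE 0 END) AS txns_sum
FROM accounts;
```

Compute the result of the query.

acct=E11: ✓ → 35546
acct=E12: ✓ → 40143
acct=E13: ✓ → -1893
acct=E35: ✓ → 16575
acct=E61: ✓ → 4650
acct=E10: ✓ → 20226
acct=E39: ✓ → 23729
acct=E36: ✓ → 9549
acct=E21: ✓ → 29317
acct=E30: ✓ → 19374
acct=E56: ✓ → 2797
txns_sum = 35546 + 40143 + -1893 + 16575 + 4650 + 20226 + 23729 + 9549 + 29317 + 19374 + 2797 = 200013

200013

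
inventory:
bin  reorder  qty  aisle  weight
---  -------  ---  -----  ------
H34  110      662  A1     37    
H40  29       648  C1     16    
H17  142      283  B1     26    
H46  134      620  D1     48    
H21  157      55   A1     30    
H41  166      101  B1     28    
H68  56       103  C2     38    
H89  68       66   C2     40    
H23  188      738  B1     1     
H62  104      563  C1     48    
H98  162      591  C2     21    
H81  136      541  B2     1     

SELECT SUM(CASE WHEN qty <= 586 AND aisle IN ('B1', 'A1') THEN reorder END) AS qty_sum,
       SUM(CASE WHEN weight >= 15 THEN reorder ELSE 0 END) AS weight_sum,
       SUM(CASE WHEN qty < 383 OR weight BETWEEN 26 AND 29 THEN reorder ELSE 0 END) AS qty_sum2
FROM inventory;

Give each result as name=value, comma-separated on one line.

[qty_sum: qty <= 586 AND aisle IN ('B1', 'A1')]
bin=H34: ✗
bin=H40: ✗
bin=H17: ✓ → 142
bin=H46: ✗
bin=H21: ✓ → 157
bin=H41: ✓ → 166
bin=H68: ✗
bin=H89: ✗
bin=H23: ✗
bin=H62: ✗
bin=H98: ✗
bin=H81: ✗
qty_sum = 142 + 157 + 166 = 465
—
[weight_sum: weight >= 15]
bin=H34: ✓ → 110
bin=H40: ✓ → 29
bin=H17: ✓ → 142
bin=H46: ✓ → 134
bin=H21: ✓ → 157
bin=H41: ✓ → 166
bin=H68: ✓ → 56
bin=H89: ✓ → 68
bin=H23: ✗
bin=H62: ✓ → 104
bin=H98: ✓ → 162
bin=H81: ✗
weight_sum = 110 + 29 + 142 + 134 + 157 + 166 + 56 + 68 + 104 + 162 = 1128
—
[qty_sum2: qty < 383 OR weight BETWEEN 26 AND 29]
bin=H34: ✗
bin=H40: ✗
bin=H17: ✓ → 142
bin=H46: ✗
bin=H21: ✓ → 157
bin=H41: ✓ → 166
bin=H68: ✓ → 56
bin=H89: ✓ → 68
bin=H23: ✗
bin=H62: ✗
bin=H98: ✗
bin=H81: ✗
qty_sum2 = 142 + 157 + 166 + 56 + 68 = 589

qty_sum=465, weight_sum=1128, qty_sum2=589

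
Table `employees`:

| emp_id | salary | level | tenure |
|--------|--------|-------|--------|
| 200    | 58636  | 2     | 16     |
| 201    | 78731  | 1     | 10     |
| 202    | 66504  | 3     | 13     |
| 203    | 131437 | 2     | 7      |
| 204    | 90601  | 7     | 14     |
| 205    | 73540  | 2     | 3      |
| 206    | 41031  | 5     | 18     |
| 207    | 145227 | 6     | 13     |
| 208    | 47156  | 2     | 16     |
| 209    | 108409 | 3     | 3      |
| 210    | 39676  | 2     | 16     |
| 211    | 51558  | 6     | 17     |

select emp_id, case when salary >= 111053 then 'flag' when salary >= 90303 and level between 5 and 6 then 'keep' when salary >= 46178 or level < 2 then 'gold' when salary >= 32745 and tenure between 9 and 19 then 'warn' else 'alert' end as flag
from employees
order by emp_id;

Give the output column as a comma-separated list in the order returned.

gold, gold, gold, flag, gold, gold, warn, flag, gold, gold, warn, gold

emp_id=200: salary >= 46178 or level < 2 → gold
emp_id=201: salary >= 46178 or level < 2 → gold
emp_id=202: salary >= 46178 or level < 2 → gold
emp_id=203: salary >= 111053 → flag
emp_id=204: salary >= 46178 or level < 2 → gold
emp_id=205: salary >= 46178 or level < 2 → gold
emp_id=206: salary >= 32745 and tenure between 9 and 19 → warn
emp_id=207: salary >= 111053 → flag
emp_id=208: salary >= 46178 or level < 2 → gold
emp_id=209: salary >= 46178 or level < 2 → gold
emp_id=210: salary >= 32745 and tenure between 9 and 19 → warn
emp_id=211: salary >= 46178 or level < 2 → gold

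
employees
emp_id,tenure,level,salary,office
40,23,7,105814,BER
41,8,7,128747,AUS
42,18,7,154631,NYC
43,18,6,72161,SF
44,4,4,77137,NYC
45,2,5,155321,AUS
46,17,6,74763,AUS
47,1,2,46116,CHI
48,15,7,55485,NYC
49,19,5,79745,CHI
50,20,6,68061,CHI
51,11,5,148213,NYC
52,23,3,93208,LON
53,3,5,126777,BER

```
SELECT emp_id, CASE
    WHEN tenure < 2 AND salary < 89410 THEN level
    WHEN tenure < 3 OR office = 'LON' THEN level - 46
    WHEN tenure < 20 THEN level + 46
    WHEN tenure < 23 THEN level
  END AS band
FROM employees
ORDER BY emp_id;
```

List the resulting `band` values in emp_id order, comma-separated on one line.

emp_id=40: (no match → NULL) → NULL
emp_id=41: tenure < 20 → 53
emp_id=42: tenure < 20 → 53
emp_id=43: tenure < 20 → 52
emp_id=44: tenure < 20 → 50
emp_id=45: tenure < 3 OR office = 'LON' → -41
emp_id=46: tenure < 20 → 52
emp_id=47: tenure < 2 AND salary < 89410 → 2
emp_id=48: tenure < 20 → 53
emp_id=49: tenure < 20 → 51
emp_id=50: tenure < 23 → 6
emp_id=51: tenure < 20 → 51
emp_id=52: tenure < 3 OR office = 'LON' → -43
emp_id=53: tenure < 20 → 51

NULL, 53, 53, 52, 50, -41, 52, 2, 53, 51, 6, 51, -43, 51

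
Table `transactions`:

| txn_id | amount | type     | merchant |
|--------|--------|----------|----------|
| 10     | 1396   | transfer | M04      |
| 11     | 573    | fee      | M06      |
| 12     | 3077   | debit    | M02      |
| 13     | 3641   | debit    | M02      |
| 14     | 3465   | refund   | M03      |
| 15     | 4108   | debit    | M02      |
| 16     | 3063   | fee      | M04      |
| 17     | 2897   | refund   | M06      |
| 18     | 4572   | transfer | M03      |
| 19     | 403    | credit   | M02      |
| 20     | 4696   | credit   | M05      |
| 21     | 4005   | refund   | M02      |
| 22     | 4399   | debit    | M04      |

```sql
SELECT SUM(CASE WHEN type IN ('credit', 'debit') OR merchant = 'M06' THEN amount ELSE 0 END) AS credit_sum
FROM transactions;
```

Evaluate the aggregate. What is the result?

23794

txn_id=10: ✗
txn_id=11: ✓ → 573
txn_id=12: ✓ → 3077
txn_id=13: ✓ → 3641
txn_id=14: ✗
txn_id=15: ✓ → 4108
txn_id=16: ✗
txn_id=17: ✓ → 2897
txn_id=18: ✗
txn_id=19: ✓ → 403
txn_id=20: ✓ → 4696
txn_id=21: ✗
txn_id=22: ✓ → 4399
credit_sum = 573 + 3077 + 3641 + 4108 + 2897 + 403 + 4696 + 4399 = 23794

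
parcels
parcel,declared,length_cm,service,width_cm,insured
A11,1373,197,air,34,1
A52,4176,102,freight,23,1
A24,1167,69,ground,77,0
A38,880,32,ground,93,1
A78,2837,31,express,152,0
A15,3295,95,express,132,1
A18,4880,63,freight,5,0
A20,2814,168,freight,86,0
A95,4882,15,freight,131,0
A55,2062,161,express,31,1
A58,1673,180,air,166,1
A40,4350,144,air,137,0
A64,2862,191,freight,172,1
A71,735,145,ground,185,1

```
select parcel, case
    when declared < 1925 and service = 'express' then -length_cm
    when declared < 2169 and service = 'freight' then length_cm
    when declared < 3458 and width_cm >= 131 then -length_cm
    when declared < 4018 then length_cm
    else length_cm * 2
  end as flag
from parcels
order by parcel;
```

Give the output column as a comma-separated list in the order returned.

parcel=A11: declared < 4018 → 197
parcel=A15: declared < 3458 and width_cm >= 131 → -95
parcel=A18: ELSE → 126
parcel=A20: declared < 4018 → 168
parcel=A24: declared < 4018 → 69
parcel=A38: declared < 4018 → 32
parcel=A40: ELSE → 288
parcel=A52: ELSE → 204
parcel=A55: declared < 4018 → 161
parcel=A58: declared < 3458 and width_cm >= 131 → -180
parcel=A64: declared < 3458 and width_cm >= 131 → -191
parcel=A71: declared < 3458 and width_cm >= 131 → -145
parcel=A78: declared < 3458 and width_cm >= 131 → -31
parcel=A95: ELSE → 30

197, -95, 126, 168, 69, 32, 288, 204, 161, -180, -191, -145, -31, 30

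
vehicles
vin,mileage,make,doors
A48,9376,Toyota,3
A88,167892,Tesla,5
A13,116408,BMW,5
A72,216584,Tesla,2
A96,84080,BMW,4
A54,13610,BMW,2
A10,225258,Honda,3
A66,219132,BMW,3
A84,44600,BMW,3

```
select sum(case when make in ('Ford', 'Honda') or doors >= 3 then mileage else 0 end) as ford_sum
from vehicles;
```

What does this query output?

vin=A48: ✓ → 9376
vin=A88: ✓ → 167892
vin=A13: ✓ → 116408
vin=A72: ✗
vin=A96: ✓ → 84080
vin=A54: ✗
vin=A10: ✓ → 225258
vin=A66: ✓ → 219132
vin=A84: ✓ → 44600
ford_sum = 9376 + 167892 + 116408 + 84080 + 225258 + 219132 + 44600 = 866746

866746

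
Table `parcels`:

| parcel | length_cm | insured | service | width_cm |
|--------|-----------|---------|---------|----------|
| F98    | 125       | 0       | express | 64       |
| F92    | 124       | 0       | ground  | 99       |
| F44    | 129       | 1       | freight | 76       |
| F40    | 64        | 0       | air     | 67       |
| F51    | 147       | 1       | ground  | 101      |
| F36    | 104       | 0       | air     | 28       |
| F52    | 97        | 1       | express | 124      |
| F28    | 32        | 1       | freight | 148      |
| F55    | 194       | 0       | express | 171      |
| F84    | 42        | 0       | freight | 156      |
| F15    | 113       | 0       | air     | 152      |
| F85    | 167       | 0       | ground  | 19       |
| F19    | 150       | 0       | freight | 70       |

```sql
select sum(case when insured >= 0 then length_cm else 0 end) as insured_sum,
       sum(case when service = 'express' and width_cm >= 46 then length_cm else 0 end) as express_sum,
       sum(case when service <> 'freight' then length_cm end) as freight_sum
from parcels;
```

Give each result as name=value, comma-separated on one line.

insured_sum=1488, express_sum=416, freight_sum=1135

[insured_sum: insured >= 0]
parcel=F98: ✓ → 125
parcel=F92: ✓ → 124
parcel=F44: ✓ → 129
parcel=F40: ✓ → 64
parcel=F51: ✓ → 147
parcel=F36: ✓ → 104
parcel=F52: ✓ → 97
parcel=F28: ✓ → 32
parcel=F55: ✓ → 194
parcel=F84: ✓ → 42
parcel=F15: ✓ → 113
parcel=F85: ✓ → 167
parcel=F19: ✓ → 150
insured_sum = 125 + 124 + 129 + 64 + 147 + 104 + 97 + 32 + 194 + 42 + 113 + 167 + 150 = 1488
—
[express_sum: service = 'express' and width_cm >= 46]
parcel=F98: ✓ → 125
parcel=F92: ✗
parcel=F44: ✗
parcel=F40: ✗
parcel=F51: ✗
parcel=F36: ✗
parcel=F52: ✓ → 97
parcel=F28: ✗
parcel=F55: ✓ → 194
parcel=F84: ✗
parcel=F15: ✗
parcel=F85: ✗
parcel=F19: ✗
express_sum = 125 + 97 + 194 = 416
—
[freight_sum: service <> 'freight']
parcel=F98: ✓ → 125
parcel=F92: ✓ → 124
parcel=F44: ✗
parcel=F40: ✓ → 64
parcel=F51: ✓ → 147
parcel=F36: ✓ → 104
parcel=F52: ✓ → 97
parcel=F28: ✗
parcel=F55: ✓ → 194
parcel=F84: ✗
parcel=F15: ✓ → 113
parcel=F85: ✓ → 167
parcel=F19: ✗
freight_sum = 125 + 124 + 64 + 147 + 104 + 97 + 194 + 113 + 167 = 1135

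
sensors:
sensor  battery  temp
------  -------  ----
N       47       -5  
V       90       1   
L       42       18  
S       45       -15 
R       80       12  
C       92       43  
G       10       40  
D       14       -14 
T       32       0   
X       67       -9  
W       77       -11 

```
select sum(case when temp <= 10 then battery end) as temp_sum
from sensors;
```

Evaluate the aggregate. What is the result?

372

sensor=N: ✓ → 47
sensor=V: ✓ → 90
sensor=L: ✗
sensor=S: ✓ → 45
sensor=R: ✗
sensor=C: ✗
sensor=G: ✗
sensor=D: ✓ → 14
sensor=T: ✓ → 32
sensor=X: ✓ → 67
sensor=W: ✓ → 77
temp_sum = 47 + 90 + 45 + 14 + 32 + 67 + 77 = 372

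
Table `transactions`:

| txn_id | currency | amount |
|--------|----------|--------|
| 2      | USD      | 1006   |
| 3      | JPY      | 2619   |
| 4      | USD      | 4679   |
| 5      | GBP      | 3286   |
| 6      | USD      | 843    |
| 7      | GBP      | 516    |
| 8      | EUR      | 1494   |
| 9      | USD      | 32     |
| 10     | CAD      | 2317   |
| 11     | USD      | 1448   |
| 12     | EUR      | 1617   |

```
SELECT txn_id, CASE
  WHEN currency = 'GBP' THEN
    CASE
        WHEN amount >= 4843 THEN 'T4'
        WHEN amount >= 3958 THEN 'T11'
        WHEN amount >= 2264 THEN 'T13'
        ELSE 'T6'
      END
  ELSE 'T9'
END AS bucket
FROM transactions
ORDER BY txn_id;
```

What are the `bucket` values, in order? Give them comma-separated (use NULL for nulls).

txn_id=2: currency='USD' → outer ELSE → T9
txn_id=3: currency='JPY' → outer ELSE → T9
txn_id=4: currency='USD' → outer ELSE → T9
txn_id=5: currency='GBP' → inner[amount >= 2264] → T13
txn_id=6: currency='USD' → outer ELSE → T9
txn_id=7: currency='GBP' → inner[ELSE] → T6
txn_id=8: currency='EUR' → outer ELSE → T9
txn_id=9: currency='USD' → outer ELSE → T9
txn_id=10: currency='CAD' → outer ELSE → T9
txn_id=11: currency='USD' → outer ELSE → T9
txn_id=12: currency='EUR' → outer ELSE → T9

T9, T9, T9, T13, T9, T6, T9, T9, T9, T9, T9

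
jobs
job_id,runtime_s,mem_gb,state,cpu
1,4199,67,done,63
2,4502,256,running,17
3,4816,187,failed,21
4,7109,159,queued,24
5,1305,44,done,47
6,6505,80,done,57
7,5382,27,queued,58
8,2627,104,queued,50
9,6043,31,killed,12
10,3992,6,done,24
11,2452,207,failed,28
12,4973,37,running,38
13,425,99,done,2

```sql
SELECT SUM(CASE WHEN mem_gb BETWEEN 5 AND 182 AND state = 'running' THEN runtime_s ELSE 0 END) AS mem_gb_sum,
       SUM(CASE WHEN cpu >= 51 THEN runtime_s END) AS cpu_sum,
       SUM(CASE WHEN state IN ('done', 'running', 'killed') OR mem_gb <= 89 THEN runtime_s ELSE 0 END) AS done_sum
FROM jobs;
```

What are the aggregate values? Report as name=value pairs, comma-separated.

[mem_gb_sum: mem_gb BETWEEN 5 AND 182 AND state = 'running']
job_id=1: ✗
job_id=2: ✗
job_id=3: ✗
job_id=4: ✗
job_id=5: ✗
job_id=6: ✗
job_id=7: ✗
job_id=8: ✗
job_id=9: ✗
job_id=10: ✗
job_id=11: ✗
job_id=12: ✓ → 4973
job_id=13: ✗
mem_gb_sum = 4973
—
[cpu_sum: cpu >= 51]
job_id=1: ✓ → 4199
job_id=2: ✗
job_id=3: ✗
job_id=4: ✗
job_id=5: ✗
job_id=6: ✓ → 6505
job_id=7: ✓ → 5382
job_id=8: ✗
job_id=9: ✗
job_id=10: ✗
job_id=11: ✗
job_id=12: ✗
job_id=13: ✗
cpu_sum = 4199 + 6505 + 5382 = 16086
—
[done_sum: state IN ('done', 'running', 'killed') OR mem_gb <= 89]
job_id=1: ✓ → 4199
job_id=2: ✓ → 4502
job_id=3: ✗
job_id=4: ✗
job_id=5: ✓ → 1305
job_id=6: ✓ → 6505
job_id=7: ✓ → 5382
job_id=8: ✗
job_id=9: ✓ → 6043
job_id=10: ✓ → 3992
job_id=11: ✗
job_id=12: ✓ → 4973
job_id=13: ✓ → 425
done_sum = 4199 + 4502 + 1305 + 6505 + 5382 + 6043 + 3992 + 4973 + 425 = 37326

mem_gb_sum=4973, cpu_sum=16086, done_sum=37326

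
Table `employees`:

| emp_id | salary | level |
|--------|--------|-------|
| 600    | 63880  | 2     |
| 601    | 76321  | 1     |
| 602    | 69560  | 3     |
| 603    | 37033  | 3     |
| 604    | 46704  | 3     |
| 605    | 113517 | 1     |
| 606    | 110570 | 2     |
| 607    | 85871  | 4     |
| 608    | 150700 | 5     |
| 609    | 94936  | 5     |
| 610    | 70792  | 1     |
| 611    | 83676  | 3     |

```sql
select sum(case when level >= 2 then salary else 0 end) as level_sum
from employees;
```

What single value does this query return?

emp_id=600: ✓ → 63880
emp_id=601: ✗
emp_id=602: ✓ → 69560
emp_id=603: ✓ → 37033
emp_id=604: ✓ → 46704
emp_id=605: ✗
emp_id=606: ✓ → 110570
emp_id=607: ✓ → 85871
emp_id=608: ✓ → 150700
emp_id=609: ✓ → 94936
emp_id=610: ✗
emp_id=611: ✓ → 83676
level_sum = 63880 + 69560 + 37033 + 46704 + 110570 + 85871 + 150700 + 94936 + 83676 = 742930

742930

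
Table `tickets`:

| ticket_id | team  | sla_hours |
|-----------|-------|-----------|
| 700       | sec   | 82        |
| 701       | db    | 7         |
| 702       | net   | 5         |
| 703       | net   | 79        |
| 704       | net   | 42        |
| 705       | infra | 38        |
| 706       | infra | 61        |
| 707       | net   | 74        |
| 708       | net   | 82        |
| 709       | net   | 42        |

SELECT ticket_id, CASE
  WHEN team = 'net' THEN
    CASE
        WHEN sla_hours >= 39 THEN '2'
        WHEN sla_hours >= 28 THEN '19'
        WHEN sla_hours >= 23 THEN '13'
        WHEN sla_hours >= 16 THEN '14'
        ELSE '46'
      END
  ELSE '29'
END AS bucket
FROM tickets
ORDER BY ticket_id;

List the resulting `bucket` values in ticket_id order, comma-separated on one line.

ticket_id=700: team='sec' → outer ELSE → 29
ticket_id=701: team='db' → outer ELSE → 29
ticket_id=702: team='net' → inner[ELSE] → 46
ticket_id=703: team='net' → inner[sla_hours >= 39] → 2
ticket_id=704: team='net' → inner[sla_hours >= 39] → 2
ticket_id=705: team='infra' → outer ELSE → 29
ticket_id=706: team='infra' → outer ELSE → 29
ticket_id=707: team='net' → inner[sla_hours >= 39] → 2
ticket_id=708: team='net' → inner[sla_hours >= 39] → 2
ticket_id=709: team='net' → inner[sla_hours >= 39] → 2

29, 29, 46, 2, 2, 29, 29, 2, 2, 2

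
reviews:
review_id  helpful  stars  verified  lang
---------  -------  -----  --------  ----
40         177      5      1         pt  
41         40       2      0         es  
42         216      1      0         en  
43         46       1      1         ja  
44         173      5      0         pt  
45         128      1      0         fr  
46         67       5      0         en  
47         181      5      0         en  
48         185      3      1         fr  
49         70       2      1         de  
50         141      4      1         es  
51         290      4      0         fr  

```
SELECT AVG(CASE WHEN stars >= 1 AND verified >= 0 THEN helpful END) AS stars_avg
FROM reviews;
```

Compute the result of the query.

142.8333333333

review_id=40: ✓ → 177
review_id=41: ✓ → 40
review_id=42: ✓ → 216
review_id=43: ✓ → 46
review_id=44: ✓ → 173
review_id=45: ✓ → 128
review_id=46: ✓ → 67
review_id=47: ✓ → 181
review_id=48: ✓ → 185
review_id=49: ✓ → 70
review_id=50: ✓ → 141
review_id=51: ✓ → 290
stars_avg = (177 + 40 + 216 + 46 + 173 + 128 + 67 + 181 + 185 + 70 + 141 + 290) / 12 = 142.8333333333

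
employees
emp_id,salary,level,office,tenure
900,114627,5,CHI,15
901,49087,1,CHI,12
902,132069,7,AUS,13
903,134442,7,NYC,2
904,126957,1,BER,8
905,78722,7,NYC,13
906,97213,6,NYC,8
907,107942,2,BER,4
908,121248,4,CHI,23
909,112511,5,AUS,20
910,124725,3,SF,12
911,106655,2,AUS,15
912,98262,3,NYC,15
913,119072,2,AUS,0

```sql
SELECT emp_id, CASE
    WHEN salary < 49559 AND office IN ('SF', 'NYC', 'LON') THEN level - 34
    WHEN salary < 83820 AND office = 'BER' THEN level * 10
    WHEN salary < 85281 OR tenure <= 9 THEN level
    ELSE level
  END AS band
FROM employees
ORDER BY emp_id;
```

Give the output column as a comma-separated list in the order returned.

emp_id=900: ELSE → 5
emp_id=901: salary < 85281 OR tenure <= 9 → 1
emp_id=902: ELSE → 7
emp_id=903: salary < 85281 OR tenure <= 9 → 7
emp_id=904: salary < 85281 OR tenure <= 9 → 1
emp_id=905: salary < 85281 OR tenure <= 9 → 7
emp_id=906: salary < 85281 OR tenure <= 9 → 6
emp_id=907: salary < 85281 OR tenure <= 9 → 2
emp_id=908: ELSE → 4
emp_id=909: ELSE → 5
emp_id=910: ELSE → 3
emp_id=911: ELSE → 2
emp_id=912: ELSE → 3
emp_id=913: salary < 85281 OR tenure <= 9 → 2

5, 1, 7, 7, 1, 7, 6, 2, 4, 5, 3, 2, 3, 2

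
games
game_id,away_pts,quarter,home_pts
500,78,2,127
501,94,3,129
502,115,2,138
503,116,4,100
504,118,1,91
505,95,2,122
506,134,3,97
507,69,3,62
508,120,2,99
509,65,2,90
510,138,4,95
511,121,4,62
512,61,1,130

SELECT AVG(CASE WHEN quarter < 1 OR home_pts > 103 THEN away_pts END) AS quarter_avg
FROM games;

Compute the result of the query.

88.6

game_id=500: ✓ → 78
game_id=501: ✓ → 94
game_id=502: ✓ → 115
game_id=503: ✗
game_id=504: ✗
game_id=505: ✓ → 95
game_id=506: ✗
game_id=507: ✗
game_id=508: ✗
game_id=509: ✗
game_id=510: ✗
game_id=511: ✗
game_id=512: ✓ → 61
quarter_avg = (78 + 94 + 115 + 95 + 61) / 5 = 88.6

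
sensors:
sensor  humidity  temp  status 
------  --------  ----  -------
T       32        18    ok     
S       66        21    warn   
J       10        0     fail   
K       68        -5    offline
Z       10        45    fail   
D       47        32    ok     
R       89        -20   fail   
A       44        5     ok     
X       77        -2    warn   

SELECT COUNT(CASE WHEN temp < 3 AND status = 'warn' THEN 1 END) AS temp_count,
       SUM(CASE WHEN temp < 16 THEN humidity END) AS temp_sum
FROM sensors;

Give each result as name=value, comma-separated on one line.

temp_count=1, temp_sum=288

[temp_count: temp < 3 AND status = 'warn']
sensor=T: ✗
sensor=S: ✗
sensor=J: ✗
sensor=K: ✗
sensor=Z: ✗
sensor=D: ✗
sensor=R: ✗
sensor=A: ✗
sensor=X: ✓ → 1
temp_count = COUNT(1) = 1
—
[temp_sum: temp < 16]
sensor=T: ✗
sensor=S: ✗
sensor=J: ✓ → 10
sensor=K: ✓ → 68
sensor=Z: ✗
sensor=D: ✗
sensor=R: ✓ → 89
sensor=A: ✓ → 44
sensor=X: ✓ → 77
temp_sum = 10 + 68 + 89 + 44 + 77 = 288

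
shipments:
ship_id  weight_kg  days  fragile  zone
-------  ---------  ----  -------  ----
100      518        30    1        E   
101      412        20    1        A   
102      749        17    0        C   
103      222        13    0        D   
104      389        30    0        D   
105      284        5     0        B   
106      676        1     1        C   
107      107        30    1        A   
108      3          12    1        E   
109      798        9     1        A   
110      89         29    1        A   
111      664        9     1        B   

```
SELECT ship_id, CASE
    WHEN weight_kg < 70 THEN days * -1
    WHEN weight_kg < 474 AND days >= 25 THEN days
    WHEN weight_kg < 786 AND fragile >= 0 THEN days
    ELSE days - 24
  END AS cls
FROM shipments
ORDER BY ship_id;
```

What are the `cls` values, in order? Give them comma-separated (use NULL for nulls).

ship_id=100: weight_kg < 786 AND fragile >= 0 → 30
ship_id=101: weight_kg < 786 AND fragile >= 0 → 20
ship_id=102: weight_kg < 786 AND fragile >= 0 → 17
ship_id=103: weight_kg < 786 AND fragile >= 0 → 13
ship_id=104: weight_kg < 474 AND days >= 25 → 30
ship_id=105: weight_kg < 786 AND fragile >= 0 → 5
ship_id=106: weight_kg < 786 AND fragile >= 0 → 1
ship_id=107: weight_kg < 474 AND days >= 25 → 30
ship_id=108: weight_kg < 70 → -12
ship_id=109: ELSE → -15
ship_id=110: weight_kg < 474 AND days >= 25 → 29
ship_id=111: weight_kg < 786 AND fragile >= 0 → 9

30, 20, 17, 13, 30, 5, 1, 30, -12, -15, 29, 9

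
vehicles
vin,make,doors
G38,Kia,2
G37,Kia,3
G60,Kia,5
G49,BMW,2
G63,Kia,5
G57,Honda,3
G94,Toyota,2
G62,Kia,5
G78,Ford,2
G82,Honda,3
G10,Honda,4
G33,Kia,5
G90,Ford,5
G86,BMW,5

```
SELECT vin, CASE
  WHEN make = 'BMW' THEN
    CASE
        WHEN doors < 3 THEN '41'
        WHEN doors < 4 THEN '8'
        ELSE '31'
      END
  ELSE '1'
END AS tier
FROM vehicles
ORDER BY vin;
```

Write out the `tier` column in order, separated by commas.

vin=G10: make='Honda' → outer ELSE → 1
vin=G33: make='Kia' → outer ELSE → 1
vin=G37: make='Kia' → outer ELSE → 1
vin=G38: make='Kia' → outer ELSE → 1
vin=G49: make='BMW' → inner[doors < 3] → 41
vin=G57: make='Honda' → outer ELSE → 1
vin=G60: make='Kia' → outer ELSE → 1
vin=G62: make='Kia' → outer ELSE → 1
vin=G63: make='Kia' → outer ELSE → 1
vin=G78: make='Ford' → outer ELSE → 1
vin=G82: make='Honda' → outer ELSE → 1
vin=G86: make='BMW' → inner[ELSE] → 31
vin=G90: make='Ford' → outer ELSE → 1
vin=G94: make='Toyota' → outer ELSE → 1

1, 1, 1, 1, 41, 1, 1, 1, 1, 1, 1, 31, 1, 1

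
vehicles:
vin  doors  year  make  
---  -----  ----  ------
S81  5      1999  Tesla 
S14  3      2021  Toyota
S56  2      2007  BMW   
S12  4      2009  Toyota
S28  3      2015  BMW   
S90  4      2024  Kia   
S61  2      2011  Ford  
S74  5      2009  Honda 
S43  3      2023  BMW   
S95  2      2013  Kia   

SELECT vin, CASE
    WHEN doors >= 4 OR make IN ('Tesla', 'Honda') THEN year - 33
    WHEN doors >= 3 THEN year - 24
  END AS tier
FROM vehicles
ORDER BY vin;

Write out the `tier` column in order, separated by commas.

1976, 1997, 1991, 1999, NULL, NULL, 1976, 1966, 1991, NULL

vin=S12: doors >= 4 OR make IN ('Tesla', 'Honda') → 1976
vin=S14: doors >= 3 → 1997
vin=S28: doors >= 3 → 1991
vin=S43: doors >= 3 → 1999
vin=S56: (no match → NULL) → NULL
vin=S61: (no match → NULL) → NULL
vin=S74: doors >= 4 OR make IN ('Tesla', 'Honda') → 1976
vin=S81: doors >= 4 OR make IN ('Tesla', 'Honda') → 1966
vin=S90: doors >= 4 OR make IN ('Tesla', 'Honda') → 1991
vin=S95: (no match → NULL) → NULL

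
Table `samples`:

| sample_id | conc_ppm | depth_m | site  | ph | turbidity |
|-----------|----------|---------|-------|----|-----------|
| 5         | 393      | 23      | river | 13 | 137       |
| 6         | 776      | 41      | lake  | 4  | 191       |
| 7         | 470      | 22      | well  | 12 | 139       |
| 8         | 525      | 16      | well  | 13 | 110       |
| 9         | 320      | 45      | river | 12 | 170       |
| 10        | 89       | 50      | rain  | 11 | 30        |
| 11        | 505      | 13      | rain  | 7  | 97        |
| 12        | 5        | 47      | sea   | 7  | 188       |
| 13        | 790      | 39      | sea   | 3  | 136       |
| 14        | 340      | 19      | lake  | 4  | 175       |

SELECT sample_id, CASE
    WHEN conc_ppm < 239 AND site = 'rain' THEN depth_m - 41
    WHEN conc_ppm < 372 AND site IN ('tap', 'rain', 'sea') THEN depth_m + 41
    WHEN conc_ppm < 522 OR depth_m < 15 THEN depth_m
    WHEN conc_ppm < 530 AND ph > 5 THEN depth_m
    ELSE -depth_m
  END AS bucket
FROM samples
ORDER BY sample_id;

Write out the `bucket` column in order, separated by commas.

23, -41, 22, 16, 45, 9, 13, 88, -39, 19

sample_id=5: conc_ppm < 522 OR depth_m < 15 → 23
sample_id=6: ELSE → -41
sample_id=7: conc_ppm < 522 OR depth_m < 15 → 22
sample_id=8: conc_ppm < 530 AND ph > 5 → 16
sample_id=9: conc_ppm < 522 OR depth_m < 15 → 45
sample_id=10: conc_ppm < 239 AND site = 'rain' → 9
sample_id=11: conc_ppm < 522 OR depth_m < 15 → 13
sample_id=12: conc_ppm < 372 AND site IN ('tap', 'rain', 'sea') → 88
sample_id=13: ELSE → -39
sample_id=14: conc_ppm < 522 OR depth_m < 15 → 19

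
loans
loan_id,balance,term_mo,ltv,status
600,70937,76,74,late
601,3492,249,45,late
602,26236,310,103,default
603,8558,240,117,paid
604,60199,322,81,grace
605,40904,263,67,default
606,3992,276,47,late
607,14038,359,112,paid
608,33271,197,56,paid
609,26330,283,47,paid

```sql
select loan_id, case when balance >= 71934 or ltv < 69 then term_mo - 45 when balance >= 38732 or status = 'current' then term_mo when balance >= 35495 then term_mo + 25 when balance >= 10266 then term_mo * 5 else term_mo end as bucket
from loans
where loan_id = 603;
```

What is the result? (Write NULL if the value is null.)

240

loan_id = 603: balance=8558, term_mo=240, ltv=117, status=paid.
balance >= 71934 or ltv < 69 → false
balance >= 38732 or status = 'current' → false
balance >= 35495 → false
balance >= 10266 → false
No prior WHEN matched → ELSE → 240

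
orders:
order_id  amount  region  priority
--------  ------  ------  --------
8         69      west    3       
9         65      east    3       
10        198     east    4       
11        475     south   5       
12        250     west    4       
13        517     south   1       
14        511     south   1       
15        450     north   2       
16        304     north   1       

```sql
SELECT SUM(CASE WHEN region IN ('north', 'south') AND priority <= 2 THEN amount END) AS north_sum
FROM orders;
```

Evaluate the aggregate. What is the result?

1782

order_id=8: ✗
order_id=9: ✗
order_id=10: ✗
order_id=11: ✗
order_id=12: ✗
order_id=13: ✓ → 517
order_id=14: ✓ → 511
order_id=15: ✓ → 450
order_id=16: ✓ → 304
north_sum = 517 + 511 + 450 + 304 = 1782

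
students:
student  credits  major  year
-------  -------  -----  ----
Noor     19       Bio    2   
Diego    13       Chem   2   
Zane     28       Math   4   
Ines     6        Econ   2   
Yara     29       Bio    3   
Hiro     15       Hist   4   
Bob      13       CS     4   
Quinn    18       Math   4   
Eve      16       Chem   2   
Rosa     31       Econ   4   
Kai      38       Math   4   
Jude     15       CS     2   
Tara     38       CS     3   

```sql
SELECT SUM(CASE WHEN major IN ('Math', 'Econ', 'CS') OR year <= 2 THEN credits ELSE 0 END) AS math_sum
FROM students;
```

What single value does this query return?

235

student=Noor: ✓ → 19
student=Diego: ✓ → 13
student=Zane: ✓ → 28
student=Ines: ✓ → 6
student=Yara: ✗
student=Hiro: ✗
student=Bob: ✓ → 13
student=Quinn: ✓ → 18
student=Eve: ✓ → 16
student=Rosa: ✓ → 31
student=Kai: ✓ → 38
student=Jude: ✓ → 15
student=Tara: ✓ → 38
math_sum = 19 + 13 + 28 + 6 + 13 + 18 + 16 + 31 + 38 + 15 + 38 = 235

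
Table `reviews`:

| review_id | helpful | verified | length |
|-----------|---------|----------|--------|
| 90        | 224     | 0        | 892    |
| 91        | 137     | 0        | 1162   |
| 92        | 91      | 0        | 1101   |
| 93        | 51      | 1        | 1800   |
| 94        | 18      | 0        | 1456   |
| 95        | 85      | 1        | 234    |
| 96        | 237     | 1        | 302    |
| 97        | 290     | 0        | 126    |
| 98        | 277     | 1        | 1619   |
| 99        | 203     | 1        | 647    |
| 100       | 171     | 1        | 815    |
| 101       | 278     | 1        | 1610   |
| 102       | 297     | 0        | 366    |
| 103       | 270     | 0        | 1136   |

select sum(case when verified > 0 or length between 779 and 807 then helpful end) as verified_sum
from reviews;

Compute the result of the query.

review_id=90: ✗
review_id=91: ✗
review_id=92: ✗
review_id=93: ✓ → 51
review_id=94: ✗
review_id=95: ✓ → 85
review_id=96: ✓ → 237
review_id=97: ✗
review_id=98: ✓ → 277
review_id=99: ✓ → 203
review_id=100: ✓ → 171
review_id=101: ✓ → 278
review_id=102: ✗
review_id=103: ✗
verified_sum = 51 + 85 + 237 + 277 + 203 + 171 + 278 = 1302

1302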